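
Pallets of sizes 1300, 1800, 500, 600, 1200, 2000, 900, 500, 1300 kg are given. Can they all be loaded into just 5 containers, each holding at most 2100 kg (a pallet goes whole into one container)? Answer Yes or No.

Total = 10100 kg; ⌈10100/2100⌉ = 5.
The bound of 5 does not rule out 5, but exhaustive search shows no assignment into 5 containers of capacity 2100 kg exists — the minimum is 6.

No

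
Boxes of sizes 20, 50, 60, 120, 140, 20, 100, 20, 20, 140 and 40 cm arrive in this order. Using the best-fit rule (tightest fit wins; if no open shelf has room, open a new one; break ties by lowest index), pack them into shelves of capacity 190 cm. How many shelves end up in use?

5

  20 → shelf 1 (new)  [load 20/190]
  50 → shelf 1  [load 70/190]
  60 → shelf 1  [load 130/190]
  120 → shelf 2 (new)  [load 120/190]
  140 → shelf 3 (new)  [load 140/190]
  20 → shelf 3  [load 160/190]
  100 → shelf 4 (new)  [load 100/190]
  20 → shelf 3  [load 180/190]
  20 → shelf 1  [load 150/190]
  140 → shelf 5 (new)  [load 140/190]
  40 → shelf 1  [load 190/190]
5 shelves opened.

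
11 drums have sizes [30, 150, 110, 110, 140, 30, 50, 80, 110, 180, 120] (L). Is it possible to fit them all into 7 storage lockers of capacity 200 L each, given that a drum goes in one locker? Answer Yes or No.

Yes

A valid assignment using 7 storage lockers:
  locker 1: 180 = 180
  locker 2: 150 + 50 = 200
  locker 3: 140 + 30 + 30 = 200
  locker 4: 120 + 80 = 200
  locker 5: 110 = 110
  locker 6: 110 = 110
  locker 7: 110 = 110
Every load is within 200 L, so 7 storage lockers suffice.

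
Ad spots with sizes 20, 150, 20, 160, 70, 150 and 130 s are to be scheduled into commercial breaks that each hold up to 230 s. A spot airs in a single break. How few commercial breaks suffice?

Total = 160 + 150 + 150 + 130 + 70 + 20 + 20 = 700 s.
Lower bound: ⌈700/230⌉ = 4 commercial breaks.
A packing using 4 commercial breaks:
  break 1: 160 + 70 = 230
  break 2: 150 + 20 + 20 = 190
  break 3: 150 = 150
  break 4: 130 = 130
This matches the lower bound, so 4 is optimal.

4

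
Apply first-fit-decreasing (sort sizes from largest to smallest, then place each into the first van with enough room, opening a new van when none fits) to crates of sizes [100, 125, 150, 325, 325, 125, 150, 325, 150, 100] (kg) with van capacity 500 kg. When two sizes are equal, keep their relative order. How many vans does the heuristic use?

4

Sorted descending: 325, 325, 325, 150, 150, 150, 125, 125, 100, 100.
  325 → van 1 (new)  [load 325/500]
  325 → van 2 (new)  [load 325/500]
  325 → van 3 (new)  [load 325/500]
  150 → van 1  [load 475/500]
  150 → van 2  [load 475/500]
  150 → van 3  [load 475/500]
  125 → van 4 (new)  [load 125/500]
  125 → van 4  [load 250/500]
  100 → van 4  [load 350/500]
  100 → van 4  [load 450/500]
4 vans opened.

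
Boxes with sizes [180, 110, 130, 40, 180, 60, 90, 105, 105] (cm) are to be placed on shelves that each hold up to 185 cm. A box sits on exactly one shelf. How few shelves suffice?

Total = 180 + 180 + 130 + 110 + 105 + 105 + 90 + 60 + 40 = 1000 cm.
Lower bound: ⌈1000/185⌉ = 6 shelves.
A packing using 7 shelves:
  shelf 1: 180 = 180
  shelf 2: 180 = 180
  shelf 3: 130 + 40 = 170
  shelf 4: 110 + 60 = 170
  shelf 5: 105 = 105
  shelf 6: 105 = 105
  shelf 7: 90 = 90
No arrangement into 6 shelves stays within capacity, so 7 is optimal.

7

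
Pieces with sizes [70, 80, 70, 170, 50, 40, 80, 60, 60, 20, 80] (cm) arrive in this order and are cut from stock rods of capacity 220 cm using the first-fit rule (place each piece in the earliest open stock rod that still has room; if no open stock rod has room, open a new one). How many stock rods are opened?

  70 → stock rod 1 (new)  [load 70/220]
  80 → stock rod 1  [load 150/220]
  70 → stock rod 1  [load 220/220]
  170 → stock rod 2 (new)  [load 170/220]
  50 → stock rod 2  [load 220/220]
  40 → stock rod 3 (new)  [load 40/220]
  80 → stock rod 3  [load 120/220]
  60 → stock rod 3  [load 180/220]
  60 → stock rod 4 (new)  [load 60/220]
  20 → stock rod 3  [load 200/220]
  80 → stock rod 4  [load 140/220]
4 stock rods opened.

4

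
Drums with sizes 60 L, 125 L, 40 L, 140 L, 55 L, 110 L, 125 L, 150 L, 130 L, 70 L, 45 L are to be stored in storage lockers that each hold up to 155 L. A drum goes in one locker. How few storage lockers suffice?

Total = 150 + 140 + 130 + 125 + 125 + 110 + 70 + 60 + 55 + 45 + 40 = 1050 L.
Lower bound: ⌈1050/155⌉ = 7 storage lockers.
A packing using 8 storage lockers:
  locker 1: 150 = 150
  locker 2: 140 = 140
  locker 3: 130 = 130
  locker 4: 125 = 125
  locker 5: 125 = 125
  locker 6: 110 + 45 = 155
  locker 7: 70 + 60 = 130
  locker 8: 55 + 40 = 95
No arrangement into 7 storage lockers stays within capacity, so 8 is optimal.

8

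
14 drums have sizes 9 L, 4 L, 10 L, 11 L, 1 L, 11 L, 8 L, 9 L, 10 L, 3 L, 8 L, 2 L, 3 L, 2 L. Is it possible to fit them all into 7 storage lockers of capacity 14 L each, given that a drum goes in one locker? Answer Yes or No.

No

Total = 91 L; ⌈91/14⌉ = 7.
8 drums each exceed half the capacity and cannot share a locker, forcing at least 8 storage lockers.
At least 8 storage lockers are required, but only 7 are allowed.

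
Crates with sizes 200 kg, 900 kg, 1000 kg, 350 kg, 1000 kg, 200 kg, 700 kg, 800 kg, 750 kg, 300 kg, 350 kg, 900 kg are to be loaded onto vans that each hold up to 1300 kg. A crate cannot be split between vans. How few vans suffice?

Total = 1000 + 1000 + 900 + 900 + 800 + 750 + 700 + 350 + 350 + 300 + 200 + 200 = 7450 kg.
Lower bound: ⌈7450/1300⌉ = 6 vans.
Also, 7 crates each exceed 650 kg, and no two of those can share a van, so at least 7 vans are needed.
A packing using 7 vans:
  van 1: 1000 + 300 = 1300
  van 2: 1000 + 200 = 1200
  van 3: 900 + 350 = 1250
  van 4: 900 + 350 = 1250
  van 5: 800 + 200 = 1000
  van 6: 750 = 750
  van 7: 700 = 700
This matches the lower bound, so 7 is optimal.

7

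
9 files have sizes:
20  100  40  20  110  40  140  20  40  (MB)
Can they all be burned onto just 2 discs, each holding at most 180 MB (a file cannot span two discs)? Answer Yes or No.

Total = 530 MB; ⌈530/180⌉ = 3.
At least 3 discs are required, but only 2 are allowed.

No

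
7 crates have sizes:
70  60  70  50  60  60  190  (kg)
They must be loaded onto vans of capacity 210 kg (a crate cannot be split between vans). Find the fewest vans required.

3

Total = 190 + 70 + 70 + 60 + 60 + 60 + 50 = 560 kg.
Lower bound: ⌈560/210⌉ = 3 vans.
A packing using 3 vans:
  van 1: 190 = 190
  van 2: 70 + 70 + 60 = 200
  van 3: 60 + 60 + 50 = 170
This matches the lower bound, so 3 is optimal.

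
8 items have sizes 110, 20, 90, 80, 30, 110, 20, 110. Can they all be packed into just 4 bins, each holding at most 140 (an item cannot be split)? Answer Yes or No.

No

Total = 570; ⌈570/140⌉ = 5.
At least 5 bins are required, but only 4 are allowed.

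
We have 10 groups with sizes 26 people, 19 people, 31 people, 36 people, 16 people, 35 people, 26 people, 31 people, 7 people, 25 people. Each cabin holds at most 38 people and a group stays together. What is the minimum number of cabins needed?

8

Total = 36 + 35 + 31 + 31 + 26 + 26 + 25 + 19 + 16 + 7 = 252 people.
Lower bound: ⌈252/38⌉ = 7 cabins.
A packing using 8 cabins:
  cabin 1: 36 = 36
  cabin 2: 35 = 35
  cabin 3: 31 + 7 = 38
  cabin 4: 31 = 31
  cabin 5: 26 = 26
  cabin 6: 26 = 26
  cabin 7: 25 = 25
  cabin 8: 19 + 16 = 35
No arrangement into 7 cabins stays within capacity, so 8 is optimal.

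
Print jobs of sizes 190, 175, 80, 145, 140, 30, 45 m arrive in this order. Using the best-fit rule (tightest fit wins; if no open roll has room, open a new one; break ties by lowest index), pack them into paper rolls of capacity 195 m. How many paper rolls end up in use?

5

  190 → roll 1 (new)  [load 190/195]
  175 → roll 2 (new)  [load 175/195]
  80 → roll 3 (new)  [load 80/195]
  145 → roll 4 (new)  [load 145/195]
  140 → roll 5 (new)  [load 140/195]
  30 → roll 4  [load 175/195]
  45 → roll 5  [load 185/195]
5 paper rolls opened.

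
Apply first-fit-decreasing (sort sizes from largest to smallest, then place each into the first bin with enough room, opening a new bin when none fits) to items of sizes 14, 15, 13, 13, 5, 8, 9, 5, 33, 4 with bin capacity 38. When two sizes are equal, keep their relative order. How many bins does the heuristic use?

4

Sorted descending: 33, 15, 14, 13, 13, 9, 8, 5, 5, 4.
  33 → bin 1 (new)  [load 33/38]
  15 → bin 2 (new)  [load 15/38]
  14 → bin 2  [load 29/38]
  13 → bin 3 (new)  [load 13/38]
  13 → bin 3  [load 26/38]
  9 → bin 2  [load 38/38]
  8 → bin 3  [load 34/38]
  5 → bin 1  [load 38/38]
  5 → bin 4 (new)  [load 5/38]
  4 → bin 3  [load 38/38]
4 bins opened.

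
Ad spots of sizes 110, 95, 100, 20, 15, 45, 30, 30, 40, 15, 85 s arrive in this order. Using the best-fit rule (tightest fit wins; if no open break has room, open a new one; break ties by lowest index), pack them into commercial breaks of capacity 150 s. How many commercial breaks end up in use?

  110 → break 1 (new)  [load 110/150]
  95 → break 2 (new)  [load 95/150]
  100 → break 3 (new)  [load 100/150]
  20 → break 1  [load 130/150]
  15 → break 1  [load 145/150]
  45 → break 3  [load 145/150]
  30 → break 2  [load 125/150]
  30 → break 4 (new)  [load 30/150]
  40 → break 4  [load 70/150]
  15 → break 2  [load 140/150]
  85 → break 5 (new)  [load 85/150]
5 commercial breaks opened.

5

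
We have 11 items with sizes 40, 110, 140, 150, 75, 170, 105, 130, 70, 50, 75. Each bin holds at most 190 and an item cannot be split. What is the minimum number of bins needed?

Total = 170 + 150 + 140 + 130 + 110 + 105 + 75 + 75 + 70 + 50 + 40 = 1115.
Lower bound: ⌈1115/190⌉ = 6 bins.
A packing using 7 bins:
  bin 1: 170 = 170
  bin 2: 150 + 40 = 190
  bin 3: 140 + 50 = 190
  bin 4: 130 = 130
  bin 5: 110 + 75 = 185
  bin 6: 105 + 75 = 180
  bin 7: 70 = 70
No arrangement into 6 bins stays within capacity, so 7 is optimal.

7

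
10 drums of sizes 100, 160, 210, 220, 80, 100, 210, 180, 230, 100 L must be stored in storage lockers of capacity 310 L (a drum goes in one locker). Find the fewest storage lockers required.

Total = 230 + 220 + 210 + 210 + 180 + 160 + 100 + 100 + 100 + 80 = 1590 L.
Lower bound: ⌈1590/310⌉ = 6 storage lockers.
A packing using 6 storage lockers:
  locker 1: 230 + 80 = 310
  locker 2: 220 = 220
  locker 3: 210 + 100 = 310
  locker 4: 210 + 100 = 310
  locker 5: 180 + 100 = 280
  locker 6: 160 = 160
This matches the lower bound, so 6 is optimal.

6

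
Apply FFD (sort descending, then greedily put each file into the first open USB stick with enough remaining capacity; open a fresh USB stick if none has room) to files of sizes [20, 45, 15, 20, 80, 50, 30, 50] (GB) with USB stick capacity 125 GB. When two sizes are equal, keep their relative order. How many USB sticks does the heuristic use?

3

Sorted descending: 80, 50, 50, 45, 30, 20, 20, 15.
  80 → USB stick 1 (new)  [load 80/125]
  50 → USB stick 2 (new)  [load 50/125]
  50 → USB stick 2  [load 100/125]
  45 → USB stick 1  [load 125/125]
  30 → USB stick 3 (new)  [load 30/125]
  20 → USB stick 2  [load 120/125]
  20 → USB stick 3  [load 50/125]
  15 → USB stick 3  [load 65/125]
3 USB sticks opened.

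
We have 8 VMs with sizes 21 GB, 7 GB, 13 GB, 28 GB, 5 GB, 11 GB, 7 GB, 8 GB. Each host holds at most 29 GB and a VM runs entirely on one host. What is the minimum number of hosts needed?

4

Total = 28 + 21 + 13 + 11 + 8 + 7 + 7 + 5 = 100 GB.
Lower bound: ⌈100/29⌉ = 4 hosts.
A packing using 4 hosts:
  host 1: 28 = 28
  host 2: 21 + 8 = 29
  host 3: 13 + 11 + 5 = 29
  host 4: 7 + 7 = 14
This matches the lower bound, so 4 is optimal.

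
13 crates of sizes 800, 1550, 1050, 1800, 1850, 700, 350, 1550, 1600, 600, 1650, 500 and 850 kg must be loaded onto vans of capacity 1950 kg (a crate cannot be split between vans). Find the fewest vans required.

9

Total = 1850 + 1800 + 1650 + 1600 + 1550 + 1550 + 1050 + 850 + 800 + 700 + 600 + 500 + 350 = 14850 kg.
Lower bound: ⌈14850/1950⌉ = 8 vans.
A packing using 9 vans:
  van 1: 1850 = 1850
  van 2: 1800 = 1800
  van 3: 1650 = 1650
  van 4: 1600 + 350 = 1950
  van 5: 1550 = 1550
  van 6: 1550 = 1550
  van 7: 1050 + 850 = 1900
  van 8: 800 + 700 = 1500
  van 9: 600 + 500 = 1100
No arrangement into 8 vans stays within capacity, so 9 is optimal.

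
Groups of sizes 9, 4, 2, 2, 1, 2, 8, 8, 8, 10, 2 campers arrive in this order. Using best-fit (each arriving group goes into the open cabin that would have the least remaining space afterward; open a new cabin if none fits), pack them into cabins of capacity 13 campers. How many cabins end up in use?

  9 → cabin 1 (new)  [load 9/13]
  4 → cabin 1  [load 13/13]
  2 → cabin 2 (new)  [load 2/13]
  2 → cabin 2  [load 4/13]
  1 → cabin 2  [load 5/13]
  2 → cabin 2  [load 7/13]
  8 → cabin 3 (new)  [load 8/13]
  8 → cabin 4 (new)  [load 8/13]
  8 → cabin 5 (new)  [load 8/13]
  10 → cabin 6 (new)  [load 10/13]
  2 → cabin 6  [load 12/13]
6 cabins opened.

6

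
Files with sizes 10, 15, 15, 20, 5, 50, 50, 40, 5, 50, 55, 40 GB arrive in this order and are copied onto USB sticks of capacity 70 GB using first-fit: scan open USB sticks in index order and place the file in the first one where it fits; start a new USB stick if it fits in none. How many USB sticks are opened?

  10 → USB stick 1 (new)  [load 10/70]
  15 → USB stick 1  [load 25/70]
  15 → USB stick 1  [load 40/70]
  20 → USB stick 1  [load 60/70]
  5 → USB stick 1  [load 65/70]
  50 → USB stick 2 (new)  [load 50/70]
  50 → USB stick 3 (new)  [load 50/70]
  40 → USB stick 4 (new)  [load 40/70]
  5 → USB stick 1  [load 70/70]
  50 → USB stick 5 (new)  [load 50/70]
  55 → USB stick 6 (new)  [load 55/70]
  40 → USB stick 7 (new)  [load 40/70]
7 USB sticks opened.

7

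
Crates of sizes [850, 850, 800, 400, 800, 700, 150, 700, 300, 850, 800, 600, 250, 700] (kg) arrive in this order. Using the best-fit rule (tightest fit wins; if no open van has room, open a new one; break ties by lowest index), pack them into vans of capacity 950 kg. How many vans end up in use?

  850 → van 1 (new)  [load 850/950]
  850 → van 2 (new)  [load 850/950]
  800 → van 3 (new)  [load 800/950]
  400 → van 4 (new)  [load 400/950]
  800 → van 5 (new)  [load 800/950]
  700 → van 6 (new)  [load 700/950]
  150 → van 3  [load 950/950]
  700 → van 7 (new)  [load 700/950]
  300 → van 4  [load 700/950]
  850 → van 8 (new)  [load 850/950]
  800 → van 9 (new)  [load 800/950]
  600 → van 10 (new)  [load 600/950]
  250 → van 4  [load 950/950]
  700 → van 11 (new)  [load 700/950]
11 vans opened.

11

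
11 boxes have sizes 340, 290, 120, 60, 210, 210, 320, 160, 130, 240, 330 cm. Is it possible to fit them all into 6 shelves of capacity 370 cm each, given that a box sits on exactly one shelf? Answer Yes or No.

Total = 2410 cm; ⌈2410/370⌉ = 7.
At least 7 shelves are required, but only 6 are allowed.

No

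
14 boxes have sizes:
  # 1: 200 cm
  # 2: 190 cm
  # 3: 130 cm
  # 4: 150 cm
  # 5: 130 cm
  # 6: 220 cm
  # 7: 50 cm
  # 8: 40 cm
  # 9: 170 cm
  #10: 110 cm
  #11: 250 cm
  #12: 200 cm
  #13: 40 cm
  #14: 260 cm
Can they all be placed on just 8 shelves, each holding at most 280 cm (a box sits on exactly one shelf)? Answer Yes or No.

No

Total = 2140 cm; ⌈2140/280⌉ = 8.
The bound of 8 does not rule out 8, but exhaustive search shows no assignment into 8 shelves of capacity 280 cm exists — the minimum is 9.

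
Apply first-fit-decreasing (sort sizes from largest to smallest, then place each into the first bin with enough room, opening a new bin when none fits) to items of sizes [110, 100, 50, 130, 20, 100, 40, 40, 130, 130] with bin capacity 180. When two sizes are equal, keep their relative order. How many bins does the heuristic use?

6

Sorted descending: 130, 130, 130, 110, 100, 100, 50, 40, 40, 20.
  130 → bin 1 (new)  [load 130/180]
  130 → bin 2 (new)  [load 130/180]
  130 → bin 3 (new)  [load 130/180]
  110 → bin 4 (new)  [load 110/180]
  100 → bin 5 (new)  [load 100/180]
  100 → bin 6 (new)  [load 100/180]
  50 → bin 1  [load 180/180]
  40 → bin 2  [load 170/180]
  40 → bin 3  [load 170/180]
  20 → bin 4  [load 130/180]
6 bins opened.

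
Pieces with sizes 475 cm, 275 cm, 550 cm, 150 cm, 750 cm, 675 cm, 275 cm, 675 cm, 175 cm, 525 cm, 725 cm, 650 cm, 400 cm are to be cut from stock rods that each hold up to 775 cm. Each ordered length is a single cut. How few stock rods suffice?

9

Total = 750 + 725 + 675 + 675 + 650 + 550 + 525 + 475 + 400 + 275 + 275 + 175 + 150 = 6300 cm.
Lower bound: ⌈6300/775⌉ = 9 stock rods.
A packing using 9 stock rods:
  stock rod 1: 750 = 750
  stock rod 2: 725 = 725
  stock rod 3: 675 = 675
  stock rod 4: 675 = 675
  stock rod 5: 650 = 650
  stock rod 6: 550 + 175 = 725
  stock rod 7: 525 + 150 = 675
  stock rod 8: 475 + 275 = 750
  stock rod 9: 400 + 275 = 675
This matches the lower bound, so 9 is optimal.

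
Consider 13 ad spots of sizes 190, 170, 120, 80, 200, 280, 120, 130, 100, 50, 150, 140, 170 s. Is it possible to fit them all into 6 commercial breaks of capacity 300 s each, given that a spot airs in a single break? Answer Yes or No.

Total = 1900 s; ⌈1900/300⌉ = 7.
At least 7 commercial breaks are required, but only 6 are allowed.

No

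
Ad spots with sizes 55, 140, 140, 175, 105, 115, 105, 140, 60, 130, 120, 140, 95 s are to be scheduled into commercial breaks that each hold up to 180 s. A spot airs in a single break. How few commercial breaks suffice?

Total = 175 + 140 + 140 + 140 + 140 + 130 + 120 + 115 + 105 + 105 + 95 + 60 + 55 = 1520 s.
Lower bound: ⌈1520/180⌉ = 9 commercial breaks.
Also, 11 ad spots each exceed 90 s, and no two of those can share a break, so at least 11 commercial breaks are needed.
A packing using 11 commercial breaks:
  break 1: 175 = 175
  break 2: 140 = 140
  break 3: 140 = 140
  break 4: 140 = 140
  break 5: 140 = 140
  break 6: 130 = 130
  break 7: 120 + 60 = 180
  break 8: 115 + 55 = 170
  break 9: 105 = 105
  break 10: 105 = 105
  break 11: 95 = 95
This matches the lower bound, so 11 is optimal.

11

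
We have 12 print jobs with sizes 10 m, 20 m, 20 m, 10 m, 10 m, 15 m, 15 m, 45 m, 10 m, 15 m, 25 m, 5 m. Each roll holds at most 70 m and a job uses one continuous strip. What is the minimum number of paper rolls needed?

3

Total = 45 + 25 + 20 + 20 + 15 + 15 + 15 + 10 + 10 + 10 + 10 + 5 = 200 m.
Lower bound: ⌈200/70⌉ = 3 paper rolls.
A packing using 3 paper rolls:
  roll 1: 45 + 25 = 70
  roll 2: 20 + 20 + 15 + 15 = 70
  roll 3: 15 + 10 + 10 + 10 + 10 + 5 = 60
This matches the lower bound, so 3 is optimal.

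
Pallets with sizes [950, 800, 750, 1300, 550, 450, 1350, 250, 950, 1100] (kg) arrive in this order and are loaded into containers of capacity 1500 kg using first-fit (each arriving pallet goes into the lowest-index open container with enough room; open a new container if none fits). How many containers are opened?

7

  950 → container 1 (new)  [load 950/1500]
  800 → container 2 (new)  [load 800/1500]
  750 → container 3 (new)  [load 750/1500]
  1300 → container 4 (new)  [load 1300/1500]
  550 → container 1  [load 1500/1500]
  450 → container 2  [load 1250/1500]
  1350 → container 5 (new)  [load 1350/1500]
  250 → container 2  [load 1500/1500]
  950 → container 6 (new)  [load 950/1500]
  1100 → container 7 (new)  [load 1100/1500]
7 containers opened.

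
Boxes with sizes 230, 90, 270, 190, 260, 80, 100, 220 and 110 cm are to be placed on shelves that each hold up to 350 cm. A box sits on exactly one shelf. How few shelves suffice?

5

Total = 270 + 260 + 230 + 220 + 190 + 110 + 100 + 90 + 80 = 1550 cm.
Lower bound: ⌈1550/350⌉ = 5 shelves.
A packing using 5 shelves:
  shelf 1: 270 + 80 = 350
  shelf 2: 260 + 90 = 350
  shelf 3: 230 + 110 = 340
  shelf 4: 220 + 100 = 320
  shelf 5: 190 = 190
This matches the lower bound, so 5 is optimal.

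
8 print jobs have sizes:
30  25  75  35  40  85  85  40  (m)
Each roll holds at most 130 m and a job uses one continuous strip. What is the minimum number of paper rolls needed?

4

Total = 85 + 85 + 75 + 40 + 40 + 35 + 30 + 25 = 415 m.
Lower bound: ⌈415/130⌉ = 4 paper rolls.
A packing using 4 paper rolls:
  roll 1: 85 + 40 = 125
  roll 2: 85 + 40 = 125
  roll 3: 75 + 35 = 110
  roll 4: 30 + 25 = 55
This matches the lower bound, so 4 is optimal.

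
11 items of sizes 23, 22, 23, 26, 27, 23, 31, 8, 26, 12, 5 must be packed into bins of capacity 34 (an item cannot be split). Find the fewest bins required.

Total = 31 + 27 + 26 + 26 + 23 + 23 + 23 + 22 + 12 + 8 + 5 = 226.
Lower bound: ⌈226/34⌉ = 7 bins.
Also, 8 items each exceed 17, and no two of those can share a bin, so at least 8 bins are needed.
A packing using 8 bins:
  bin 1: 31 = 31
  bin 2: 27 + 5 = 32
  bin 3: 26 + 8 = 34
  bin 4: 26 = 26
  bin 5: 23 = 23
  bin 6: 23 = 23
  bin 7: 23 = 23
  bin 8: 22 + 12 = 34
This matches the lower bound, so 8 is optimal.

8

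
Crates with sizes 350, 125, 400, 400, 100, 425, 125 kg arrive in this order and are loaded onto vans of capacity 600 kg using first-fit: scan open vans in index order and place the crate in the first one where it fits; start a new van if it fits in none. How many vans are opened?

4

  350 → van 1 (new)  [load 350/600]
  125 → van 1  [load 475/600]
  400 → van 2 (new)  [load 400/600]
  400 → van 3 (new)  [load 400/600]
  100 → van 1  [load 575/600]
  425 → van 4 (new)  [load 425/600]
  125 → van 2  [load 525/600]
4 vans opened.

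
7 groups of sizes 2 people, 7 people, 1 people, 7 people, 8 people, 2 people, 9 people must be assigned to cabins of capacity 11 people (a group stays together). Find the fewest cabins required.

Total = 9 + 8 + 7 + 7 + 2 + 2 + 1 = 36 people.
Lower bound: ⌈36/11⌉ = 4 cabins.
A packing using 4 cabins:
  cabin 1: 9 + 2 = 11
  cabin 2: 8 + 2 + 1 = 11
  cabin 3: 7 = 7
  cabin 4: 7 = 7
This matches the lower bound, so 4 is optimal.

4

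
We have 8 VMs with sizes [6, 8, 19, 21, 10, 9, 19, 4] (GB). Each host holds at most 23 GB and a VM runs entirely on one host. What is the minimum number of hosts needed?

Total = 21 + 19 + 19 + 10 + 9 + 8 + 6 + 4 = 96 GB.
Lower bound: ⌈96/23⌉ = 5 hosts.
A packing using 5 hosts:
  host 1: 21 = 21
  host 2: 19 + 4 = 23
  host 3: 19 = 19
  host 4: 10 + 9 = 19
  host 5: 8 + 6 = 14
This matches the lower bound, so 5 is optimal.

5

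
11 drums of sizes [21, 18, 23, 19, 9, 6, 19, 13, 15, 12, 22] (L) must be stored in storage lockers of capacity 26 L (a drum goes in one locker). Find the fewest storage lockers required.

8

Total = 23 + 22 + 21 + 19 + 19 + 18 + 15 + 13 + 12 + 9 + 6 = 177 L.
Lower bound: ⌈177/26⌉ = 7 storage lockers.
A packing using 8 storage lockers:
  locker 1: 23 = 23
  locker 2: 22 = 22
  locker 3: 21 = 21
  locker 4: 19 + 6 = 25
  locker 5: 19 = 19
  locker 6: 18 = 18
  locker 7: 15 + 9 = 24
  locker 8: 13 + 12 = 25
No arrangement into 7 storage lockers stays within capacity, so 8 is optimal.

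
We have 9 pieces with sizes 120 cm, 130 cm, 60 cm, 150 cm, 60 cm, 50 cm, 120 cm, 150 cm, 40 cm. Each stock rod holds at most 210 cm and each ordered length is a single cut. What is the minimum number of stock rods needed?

Total = 150 + 150 + 130 + 120 + 120 + 60 + 60 + 50 + 40 = 880 cm.
Lower bound: ⌈880/210⌉ = 5 stock rods.
A packing using 5 stock rods:
  stock rod 1: 150 + 60 = 210
  stock rod 2: 150 + 60 = 210
  stock rod 3: 130 + 50 = 180
  stock rod 4: 120 + 40 = 160
  stock rod 5: 120 = 120
This matches the lower bound, so 5 is optimal.

5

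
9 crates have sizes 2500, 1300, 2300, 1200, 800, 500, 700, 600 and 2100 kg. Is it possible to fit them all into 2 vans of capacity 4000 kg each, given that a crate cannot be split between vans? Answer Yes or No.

Total = 12000 kg; ⌈12000/4000⌉ = 3.
At least 3 vans are required, but only 2 are allowed.

No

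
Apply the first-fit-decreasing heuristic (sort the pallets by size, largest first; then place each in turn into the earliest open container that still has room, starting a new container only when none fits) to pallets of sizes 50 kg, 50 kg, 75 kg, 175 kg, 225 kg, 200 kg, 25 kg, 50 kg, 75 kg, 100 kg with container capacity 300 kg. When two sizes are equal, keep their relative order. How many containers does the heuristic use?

4

Sorted descending: 225, 200, 175, 100, 75, 75, 50, 50, 50, 25.
  225 → container 1 (new)  [load 225/300]
  200 → container 2 (new)  [load 200/300]
  175 → container 3 (new)  [load 175/300]
  100 → container 2  [load 300/300]
  75 → container 1  [load 300/300]
  75 → container 3  [load 250/300]
  50 → container 3  [load 300/300]
  50 → container 4 (new)  [load 50/300]
  50 → container 4  [load 100/300]
  25 → container 4  [load 125/300]
4 containers opened.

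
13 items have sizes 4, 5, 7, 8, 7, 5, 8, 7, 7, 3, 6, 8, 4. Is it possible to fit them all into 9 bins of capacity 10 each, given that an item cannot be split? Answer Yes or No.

Total = 79; ⌈79/10⌉ = 8.
The bound of 8 does not rule out 9, but exhaustive search shows no assignment into 9 bins of capacity 10 exists — the minimum is 10.

No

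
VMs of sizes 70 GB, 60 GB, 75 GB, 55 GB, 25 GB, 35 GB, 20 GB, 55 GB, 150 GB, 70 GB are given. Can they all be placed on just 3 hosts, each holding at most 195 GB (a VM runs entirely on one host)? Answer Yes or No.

No

Total = 615 GB; ⌈615/195⌉ = 4.
At least 4 hosts are required, but only 3 are allowed.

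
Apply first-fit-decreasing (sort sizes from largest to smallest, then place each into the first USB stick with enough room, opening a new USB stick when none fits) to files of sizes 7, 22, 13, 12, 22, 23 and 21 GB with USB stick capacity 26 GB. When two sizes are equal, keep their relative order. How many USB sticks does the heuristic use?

6

Sorted descending: 23, 22, 22, 21, 13, 12, 7.
  23 → USB stick 1 (new)  [load 23/26]
  22 → USB stick 2 (new)  [load 22/26]
  22 → USB stick 3 (new)  [load 22/26]
  21 → USB stick 4 (new)  [load 21/26]
  13 → USB stick 5 (new)  [load 13/26]
  12 → USB stick 5  [load 25/26]
  7 → USB stick 6 (new)  [load 7/26]
6 USB sticks opened.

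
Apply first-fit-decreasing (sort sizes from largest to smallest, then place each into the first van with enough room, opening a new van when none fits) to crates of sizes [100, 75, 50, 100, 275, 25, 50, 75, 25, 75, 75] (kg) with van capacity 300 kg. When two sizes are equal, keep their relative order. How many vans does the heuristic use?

4

Sorted descending: 275, 100, 100, 75, 75, 75, 75, 50, 50, 25, 25.
  275 → van 1 (new)  [load 275/300]
  100 → van 2 (new)  [load 100/300]
  100 → van 2  [load 200/300]
  75 → van 2  [load 275/300]
  75 → van 3 (new)  [load 75/300]
  75 → van 3  [load 150/300]
  75 → van 3  [load 225/300]
  50 → van 3  [load 275/300]
  50 → van 4 (new)  [load 50/300]
  25 → van 1  [load 300/300]
  25 → van 2  [load 300/300]
4 vans opened.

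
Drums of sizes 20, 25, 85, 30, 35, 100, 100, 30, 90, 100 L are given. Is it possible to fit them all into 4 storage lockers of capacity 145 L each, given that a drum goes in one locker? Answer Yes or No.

No

Total = 615 L; ⌈615/145⌉ = 5.
At least 5 storage lockers are required, but only 4 are allowed.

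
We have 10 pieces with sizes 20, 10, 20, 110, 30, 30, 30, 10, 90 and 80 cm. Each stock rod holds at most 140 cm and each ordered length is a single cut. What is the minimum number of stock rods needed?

4

Total = 110 + 90 + 80 + 30 + 30 + 30 + 20 + 20 + 10 + 10 = 430 cm.
Lower bound: ⌈430/140⌉ = 4 stock rods.
A packing using 4 stock rods:
  stock rod 1: 110 + 30 = 140
  stock rod 2: 90 + 30 + 20 = 140
  stock rod 3: 80 + 30 + 20 + 10 = 140
  stock rod 4: 10 = 10
This matches the lower bound, so 4 is optimal.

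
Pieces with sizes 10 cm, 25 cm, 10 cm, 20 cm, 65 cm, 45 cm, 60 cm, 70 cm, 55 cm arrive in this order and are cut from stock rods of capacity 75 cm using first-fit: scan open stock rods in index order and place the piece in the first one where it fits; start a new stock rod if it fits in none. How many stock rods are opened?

6

  10 → stock rod 1 (new)  [load 10/75]
  25 → stock rod 1  [load 35/75]
  10 → stock rod 1  [load 45/75]
  20 → stock rod 1  [load 65/75]
  65 → stock rod 2 (new)  [load 65/75]
  45 → stock rod 3 (new)  [load 45/75]
  60 → stock rod 4 (new)  [load 60/75]
  70 → stock rod 5 (new)  [load 70/75]
  55 → stock rod 6 (new)  [load 55/75]
6 stock rods opened.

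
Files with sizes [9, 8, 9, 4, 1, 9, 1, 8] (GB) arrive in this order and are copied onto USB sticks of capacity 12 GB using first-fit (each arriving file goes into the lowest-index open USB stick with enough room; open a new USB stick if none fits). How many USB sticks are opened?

5

  9 → USB stick 1 (new)  [load 9/12]
  8 → USB stick 2 (new)  [load 8/12]
  9 → USB stick 3 (new)  [load 9/12]
  4 → USB stick 2  [load 12/12]
  1 → USB stick 1  [load 10/12]
  9 → USB stick 4 (new)  [load 9/12]
  1 → USB stick 1  [load 11/12]
  8 → USB stick 5 (new)  [load 8/12]
5 USB sticks opened.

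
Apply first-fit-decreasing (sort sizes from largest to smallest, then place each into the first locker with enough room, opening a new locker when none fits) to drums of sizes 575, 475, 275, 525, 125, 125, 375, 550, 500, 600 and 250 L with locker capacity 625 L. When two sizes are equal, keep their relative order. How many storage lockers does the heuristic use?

8

Sorted descending: 600, 575, 550, 525, 500, 475, 375, 275, 250, 125, 125.
  600 → locker 1 (new)  [load 600/625]
  575 → locker 2 (new)  [load 575/625]
  550 → locker 3 (new)  [load 550/625]
  525 → locker 4 (new)  [load 525/625]
  500 → locker 5 (new)  [load 500/625]
  475 → locker 6 (new)  [load 475/625]
  375 → locker 7 (new)  [load 375/625]
  275 → locker 8 (new)  [load 275/625]
  250 → locker 7  [load 625/625]
  125 → locker 5  [load 625/625]
  125 → locker 6  [load 600/625]
8 storage lockers opened.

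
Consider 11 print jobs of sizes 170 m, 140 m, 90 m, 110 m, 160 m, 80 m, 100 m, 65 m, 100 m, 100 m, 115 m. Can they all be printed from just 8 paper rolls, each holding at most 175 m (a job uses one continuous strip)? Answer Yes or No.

Total = 1230 m; ⌈1230/175⌉ = 8.
9 print jobs each exceed half the capacity and cannot share a roll, forcing at least 9 paper rolls.
At least 9 paper rolls are required, but only 8 are allowed.

No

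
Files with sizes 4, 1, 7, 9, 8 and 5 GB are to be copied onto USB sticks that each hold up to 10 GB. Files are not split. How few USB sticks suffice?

Total = 9 + 8 + 7 + 5 + 4 + 1 = 34 GB.
Lower bound: ⌈34/10⌉ = 4 USB sticks.
A packing using 4 USB sticks:
  USB stick 1: 9 + 1 = 10
  USB stick 2: 8 = 8
  USB stick 3: 7 = 7
  USB stick 4: 5 + 4 = 9
This matches the lower bound, so 4 is optimal.

4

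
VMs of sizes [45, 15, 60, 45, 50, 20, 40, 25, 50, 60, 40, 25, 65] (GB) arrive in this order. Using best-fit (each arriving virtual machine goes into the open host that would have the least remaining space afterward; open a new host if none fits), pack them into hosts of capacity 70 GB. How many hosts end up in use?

  45 → host 1 (new)  [load 45/70]
  15 → host 1  [load 60/70]
  60 → host 2 (new)  [load 60/70]
  45 → host 3 (new)  [load 45/70]
  50 → host 4 (new)  [load 50/70]
  20 → host 4  [load 70/70]
  40 → host 5 (new)  [load 40/70]
  25 → host 3  [load 70/70]
  50 → host 6 (new)  [load 50/70]
  60 → host 7 (new)  [load 60/70]
  40 → host 8 (new)  [load 40/70]
  25 → host 5  [load 65/70]
  65 → host 9 (new)  [load 65/70]
9 hosts opened.

9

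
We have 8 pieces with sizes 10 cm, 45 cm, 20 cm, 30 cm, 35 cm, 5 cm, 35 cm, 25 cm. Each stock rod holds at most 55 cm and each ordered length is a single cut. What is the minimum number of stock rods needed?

Total = 45 + 35 + 35 + 30 + 25 + 20 + 10 + 5 = 205 cm.
Lower bound: ⌈205/55⌉ = 4 stock rods.
A packing using 4 stock rods:
  stock rod 1: 45 + 10 = 55
  stock rod 2: 35 + 20 = 55
  stock rod 3: 35 + 5 = 40
  stock rod 4: 30 + 25 = 55
This matches the lower bound, so 4 is optimal.

4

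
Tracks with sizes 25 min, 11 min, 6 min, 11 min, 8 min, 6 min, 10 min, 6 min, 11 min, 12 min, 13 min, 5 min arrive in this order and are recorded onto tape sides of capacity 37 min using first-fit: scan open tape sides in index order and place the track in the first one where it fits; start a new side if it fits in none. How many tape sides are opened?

4

  25 → side 1 (new)  [load 25/37]
  11 → side 1  [load 36/37]
  6 → side 2 (new)  [load 6/37]
  11 → side 2  [load 17/37]
  8 → side 2  [load 25/37]
  6 → side 2  [load 31/37]
  10 → side 3 (new)  [load 10/37]
  6 → side 2  [load 37/37]
  11 → side 3  [load 21/37]
  12 → side 3  [load 33/37]
  13 → side 4 (new)  [load 13/37]
  5 → side 4  [load 18/37]
4 tape sides opened.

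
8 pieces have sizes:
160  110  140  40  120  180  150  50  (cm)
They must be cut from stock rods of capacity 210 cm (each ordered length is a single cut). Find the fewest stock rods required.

Total = 180 + 160 + 150 + 140 + 120 + 110 + 50 + 40 = 950 cm.
Lower bound: ⌈950/210⌉ = 5 stock rods.
Also, 6 pieces each exceed 105 cm, and no two of those can share a stock rod, so at least 6 stock rods are needed.
A packing using 6 stock rods:
  stock rod 1: 180 = 180
  stock rod 2: 160 + 50 = 210
  stock rod 3: 150 + 40 = 190
  stock rod 4: 140 = 140
  stock rod 5: 120 = 120
  stock rod 6: 110 = 110
This matches the lower bound, so 6 is optimal.

6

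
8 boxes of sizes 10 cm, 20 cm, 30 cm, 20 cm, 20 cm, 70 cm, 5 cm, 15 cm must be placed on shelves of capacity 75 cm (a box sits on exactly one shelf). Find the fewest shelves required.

Total = 70 + 30 + 20 + 20 + 20 + 15 + 10 + 5 = 190 cm.
Lower bound: ⌈190/75⌉ = 3 shelves.
A packing using 3 shelves:
  shelf 1: 70 + 5 = 75
  shelf 2: 30 + 20 + 20 = 70
  shelf 3: 20 + 15 + 10 = 45
This matches the lower bound, so 3 is optimal.

3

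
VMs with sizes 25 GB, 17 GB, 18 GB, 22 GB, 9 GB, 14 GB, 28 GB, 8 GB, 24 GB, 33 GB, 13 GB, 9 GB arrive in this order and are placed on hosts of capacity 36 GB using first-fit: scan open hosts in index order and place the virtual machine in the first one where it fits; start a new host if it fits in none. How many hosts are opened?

  25 → host 1 (new)  [load 25/36]
  17 → host 2 (new)  [load 17/36]
  18 → host 2  [load 35/36]
  22 → host 3 (new)  [load 22/36]
  9 → host 1  [load 34/36]
  14 → host 3  [load 36/36]
  28 → host 4 (new)  [load 28/36]
  8 → host 4  [load 36/36]
  24 → host 5 (new)  [load 24/36]
  33 → host 6 (new)  [load 33/36]
  13 → host 7 (new)  [load 13/36]
  9 → host 5  [load 33/36]
7 hosts opened.

7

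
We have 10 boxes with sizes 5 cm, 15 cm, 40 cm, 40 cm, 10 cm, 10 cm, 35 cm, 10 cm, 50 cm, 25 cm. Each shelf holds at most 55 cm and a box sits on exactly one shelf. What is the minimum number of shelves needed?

5

Total = 50 + 40 + 40 + 35 + 25 + 15 + 10 + 10 + 10 + 5 = 240 cm.
Lower bound: ⌈240/55⌉ = 5 shelves.
A packing using 5 shelves:
  shelf 1: 50 + 5 = 55
  shelf 2: 40 + 15 = 55
  shelf 3: 40 + 10 = 50
  shelf 4: 35 + 10 + 10 = 55
  shelf 5: 25 = 25
This matches the lower bound, so 5 is optimal.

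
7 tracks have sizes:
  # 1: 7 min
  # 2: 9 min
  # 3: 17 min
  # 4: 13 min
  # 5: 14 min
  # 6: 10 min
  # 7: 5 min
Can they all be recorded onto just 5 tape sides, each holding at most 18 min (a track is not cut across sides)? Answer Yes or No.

Yes

A valid assignment using 5 tape sides:
  side 1: 17 = 17
  side 2: 14 = 14
  side 3: 13 + 5 = 18
  side 4: 10 + 7 = 17
  side 5: 9 = 9
Every load is within 18 min, so 5 tape sides suffice.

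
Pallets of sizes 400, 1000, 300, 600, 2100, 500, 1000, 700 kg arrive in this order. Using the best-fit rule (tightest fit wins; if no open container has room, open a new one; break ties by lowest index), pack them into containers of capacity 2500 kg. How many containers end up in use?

  400 → container 1 (new)  [load 400/2500]
  1000 → container 1  [load 1400/2500]
  300 → container 1  [load 1700/2500]
  600 → container 1  [load 2300/2500]
  2100 → container 2 (new)  [load 2100/2500]
  500 → container 3 (new)  [load 500/2500]
  1000 → container 3  [load 1500/2500]
  700 → container 3  [load 2200/2500]
3 containers opened.

3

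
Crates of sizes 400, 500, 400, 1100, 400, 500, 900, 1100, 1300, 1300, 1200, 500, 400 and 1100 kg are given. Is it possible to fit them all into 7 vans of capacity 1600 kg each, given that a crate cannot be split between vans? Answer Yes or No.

No

Total = 11100 kg; ⌈11100/1600⌉ = 7.
The bound of 7 does not rule out 7, but exhaustive search shows no assignment into 7 vans of capacity 1600 kg exists — the minimum is 8.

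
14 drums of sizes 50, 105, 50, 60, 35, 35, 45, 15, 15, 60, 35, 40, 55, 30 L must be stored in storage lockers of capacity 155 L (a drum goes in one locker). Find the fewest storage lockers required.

5

Total = 105 + 60 + 60 + 55 + 50 + 50 + 45 + 40 + 35 + 35 + 35 + 30 + 15 + 15 = 630 L.
Lower bound: ⌈630/155⌉ = 5 storage lockers.
A packing using 5 storage lockers:
  locker 1: 105 + 50 = 155
  locker 2: 60 + 60 + 35 = 155
  locker 3: 55 + 50 + 45 = 150
  locker 4: 40 + 35 + 35 + 30 + 15 = 155
  locker 5: 15 = 15
This matches the lower bound, so 5 is optimal.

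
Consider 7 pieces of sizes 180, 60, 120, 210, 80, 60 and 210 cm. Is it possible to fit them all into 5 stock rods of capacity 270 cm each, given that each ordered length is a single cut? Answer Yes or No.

A valid assignment using 4 stock rods:
  stock rod 1: 210 + 60 = 270
  stock rod 2: 210 + 60 = 270
  stock rod 3: 180 + 80 = 260
  stock rod 4: 120 = 120
That uses only 4 ≤ 5, so 5 stock rods are enough.

Yes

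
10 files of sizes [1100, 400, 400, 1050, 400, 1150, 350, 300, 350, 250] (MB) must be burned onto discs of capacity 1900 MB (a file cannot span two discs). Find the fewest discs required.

Total = 1150 + 1100 + 1050 + 400 + 400 + 400 + 350 + 350 + 300 + 250 = 5750 MB.
Lower bound: ⌈5750/1900⌉ = 4 discs.
A packing using 4 discs:
  disc 1: 1150 + 400 + 350 = 1900
  disc 2: 1100 + 400 + 400 = 1900
  disc 3: 1050 + 350 + 300 = 1700
  disc 4: 250 = 250
This matches the lower bound, so 4 is optimal.

4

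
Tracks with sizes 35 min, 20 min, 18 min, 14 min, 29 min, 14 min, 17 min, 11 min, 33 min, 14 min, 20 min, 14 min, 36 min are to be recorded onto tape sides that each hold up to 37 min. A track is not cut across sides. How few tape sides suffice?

Total = 36 + 35 + 33 + 29 + 20 + 20 + 18 + 17 + 14 + 14 + 14 + 14 + 11 = 275 min.
Lower bound: ⌈275/37⌉ = 8 tape sides.
A packing using 9 tape sides:
  side 1: 36 = 36
  side 2: 35 = 35
  side 3: 33 = 33
  side 4: 29 = 29
  side 5: 20 + 17 = 37
  side 6: 20 + 14 = 34
  side 7: 18 + 14 = 32
  side 8: 14 + 14 = 28
  side 9: 11 = 11
No arrangement into 8 tape sides stays within capacity, so 9 is optimal.

9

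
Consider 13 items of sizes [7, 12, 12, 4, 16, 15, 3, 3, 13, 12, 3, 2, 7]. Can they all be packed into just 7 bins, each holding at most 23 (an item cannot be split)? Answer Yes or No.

Yes

A valid assignment using 6 bins:
  bin 1: 16 + 7 = 23
  bin 2: 15 + 7 = 22
  bin 3: 13 + 4 + 3 + 3 = 23
  bin 4: 12 + 3 + 2 = 17
  bin 5: 12 = 12
  bin 6: 12 = 12
That uses only 6 ≤ 7, so 7 bins are enough.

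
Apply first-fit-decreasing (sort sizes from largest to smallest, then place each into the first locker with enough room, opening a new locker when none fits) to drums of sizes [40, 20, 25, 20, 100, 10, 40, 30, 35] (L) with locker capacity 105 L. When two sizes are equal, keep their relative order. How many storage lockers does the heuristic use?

Sorted descending: 100, 40, 40, 35, 30, 25, 20, 20, 10.
  100 → locker 1 (new)  [load 100/105]
  40 → locker 2 (new)  [load 40/105]
  40 → locker 2  [load 80/105]
  35 → locker 3 (new)  [load 35/105]
  30 → locker 3  [load 65/105]
  25 → locker 2  [load 105/105]
  20 → locker 3  [load 85/105]
  20 → locker 3  [load 105/105]
  10 → locker 4 (new)  [load 10/105]
4 storage lockers opened.

4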